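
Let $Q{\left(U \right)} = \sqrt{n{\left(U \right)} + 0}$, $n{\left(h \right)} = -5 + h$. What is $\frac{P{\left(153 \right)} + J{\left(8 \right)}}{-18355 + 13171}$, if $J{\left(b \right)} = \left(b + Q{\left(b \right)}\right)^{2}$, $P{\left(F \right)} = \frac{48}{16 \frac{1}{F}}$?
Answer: $- \frac{263}{2592} - \frac{\sqrt{3}}{324} \approx -0.10681$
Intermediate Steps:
$P{\left(F \right)} = 3 F$ ($P{\left(F \right)} = 48 \frac{F}{16} = 3 F$)
$Q{\left(U \right)} = \sqrt{-5 + U}$ ($Q{\left(U \right)} = \sqrt{\left(-5 + U\right) + 0} = \sqrt{-5 + U}$)
$J{\left(b \right)} = \left(b + \sqrt{-5 + b}\right)^{2}$
$\frac{P{\left(153 \right)} + J{\left(8 \right)}}{-18355 + 13171} = \frac{3 \cdot 153 + \left(8 + \sqrt{-5 + 8}\right)^{2}}{-18355 + 13171} = \frac{459 + \left(8 + \sqrt{3}\right)^{2}}{-5184} = \left(459 + \left(8 + \sqrt{3}\right)^{2}\right) \left(- \frac{1}{5184}\right) = - \frac{17}{192} - \frac{\left(8 + \sqrt{3}\right)^{2}}{5184}$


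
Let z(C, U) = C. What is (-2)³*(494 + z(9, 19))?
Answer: -4024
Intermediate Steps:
(-2)³*(494 + z(9, 19)) = (-2)³*(494 + 9) = -8*503 = -4024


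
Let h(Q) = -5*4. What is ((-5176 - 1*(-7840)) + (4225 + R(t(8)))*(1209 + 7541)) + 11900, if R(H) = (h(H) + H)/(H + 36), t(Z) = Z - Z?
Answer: 332806076/9 ≈ 3.6978e+7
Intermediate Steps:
h(Q) = -20
t(Z) = 0
R(H) = (-20 + H)/(36 + H) (R(H) = (-20 + H)/(H + 36) = (-20 + H)/(36 + H))
((-5176 - 1*(-7840)) + (4225 + R(t(8)))*(1209 + 7541)) + 11900 = ((-5176 - 1*(-7840)) + (4225 + (-20 + 0)/(36 + 0))*(1209 + 7541)) + 11900 = ((-5176 + 7840) + (4225 - 20/36)*8750) + 11900 = (2664 + (4225 + (1/36)*(-20))*8750) + 11900 = (2664 + (4225 - 5/9)*8750) + 11900 = (2664 + (38020/9)*8750) + 11900 = (2664 + 332675000/9) + 11900 = 332698976/9 + 11900 = 332806076/9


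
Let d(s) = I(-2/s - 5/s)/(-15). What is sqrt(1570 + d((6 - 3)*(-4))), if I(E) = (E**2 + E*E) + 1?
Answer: sqrt(50864370)/180 ≈ 39.622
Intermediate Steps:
I(E) = 1 + 2*E**2 (I(E) = (E**2 + E**2) + 1 = 2*E**2 + 1 = 1 + 2*E**2)
d(s) = -1/15 - 98/(15*s**2) (d(s) = (1 + 2*(-2/s - 5/s)**2)/(-15) = (1 + 2*(-7/s)**2)*(-1/15) = (1 + 2*(49/s**2))*(-1/15) = (1 + 98/s**2)*(-1/15) = -1/15 - 98/(15*s**2))
sqrt(1570 + d((6 - 3)*(-4))) = sqrt(1570 + (-98 - ((6 - 3)*(-4))**2)/(15*((6 - 3)*(-4))**2)) = sqrt(1570 + (-98 - (3*(-4))**2)/(15*(3*(-4))**2)) = sqrt(1570 + (1/15)*(-98 - 1*(-12)**2)/(-12)**2) = sqrt(1570 + (1/15)*(1/144)*(-98 - 1*144)) = sqrt(1570 + (1/15)*(1/144)*(-98 - 144)) = sqrt(1570 + (1/15)*(1/144)*(-242)) = sqrt(1570 - 121/1080) = sqrt(1695479/1080) = sqrt(50864370)/180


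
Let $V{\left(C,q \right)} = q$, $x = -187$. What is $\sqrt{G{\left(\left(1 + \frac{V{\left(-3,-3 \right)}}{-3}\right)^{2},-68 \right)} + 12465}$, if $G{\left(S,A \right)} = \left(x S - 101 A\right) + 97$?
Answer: $\sqrt{18682} \approx 136.68$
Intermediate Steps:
$G{\left(S,A \right)} = 97 - 187 S - 101 A$ ($G{\left(S,A \right)} = \left(- 187 S - 101 A\right) + 97 = 97 - 187 S - 101 A$)
$\sqrt{G{\left(\left(1 + \frac{V{\left(-3,-3 \right)}}{-3}\right)^{2},-68 \right)} + 12465} = \sqrt{\left(97 - 187 \left(1 - \frac{3}{-3}\right)^{2} - -6868\right) + 12465} = \sqrt{\left(97 - 187 \left(1 - -1\right)^{2} + 6868\right) + 12465} = \sqrt{\left(97 - 187 \left(1 + 1\right)^{2} + 6868\right) + 12465} = \sqrt{\left(97 - 187 \cdot 2^{2} + 6868\right) + 12465} = \sqrt{\left(97 - 748 + 6868\right) + 12465} = \sqrt{6217 + 12465} = \sqrt{18682}$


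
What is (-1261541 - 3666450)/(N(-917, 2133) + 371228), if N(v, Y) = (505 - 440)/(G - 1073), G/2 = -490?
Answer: -10117165523/762131019 ≈ -13.275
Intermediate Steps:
G = -980 (G = 2*(-490) = -980)
N(v, Y) = -65/2053 (N(v, Y) = (505 - 440)/(-980 - 1073) = 65/(-2053) = 65*(-1/2053) = -65/2053)
(-1261541 - 3666450)/(N(-917, 2133) + 371228) = (-1261541 - 3666450)/(-65/2053 + 371228) = -4927991/762131019/2053 = -4927991*2053/762131019 = -10117165523/762131019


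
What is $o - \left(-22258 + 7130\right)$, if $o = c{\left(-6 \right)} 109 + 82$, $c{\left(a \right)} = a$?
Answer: $14556$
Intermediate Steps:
$o = -572$ ($o = \left(-6\right) 109 + 82 = -654 + 82 = -572$)
$o - \left(-22258 + 7130\right) = -572 - \left(-22258 + 7130\right) = -572 - -15128 = -572 + 15128 = 14556$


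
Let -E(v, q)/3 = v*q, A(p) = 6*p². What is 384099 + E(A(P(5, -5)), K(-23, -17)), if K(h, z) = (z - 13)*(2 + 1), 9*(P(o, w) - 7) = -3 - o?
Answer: 444599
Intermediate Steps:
P(o, w) = 20/3 - o/9 (P(o, w) = 7 + (-3 - o)/9 = 7 + (-⅓ - o/9) = 20/3 - o/9)
K(h, z) = -39 + 3*z (K(h, z) = (-13 + z)*3 = -39 + 3*z)
E(v, q) = -3*q*v (E(v, q) = -3*v*q = -3*q*v)
384099 + E(A(P(5, -5)), K(-23, -17)) = 384099 - 3*(-39 + 3*(-17))*6*(20/3 - ⅑*5)² = 384099 - 3*(-39 - 51)*6*(20/3 - 5/9)² = 384099 - 3*(-90)*6*(55/9)² = 384099 - 3*(-90)*6*(3025/81) = 384099 - 3*(-90)*6050/27 = 384099 + 60500 = 444599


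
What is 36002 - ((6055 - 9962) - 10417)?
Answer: 50326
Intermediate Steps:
36002 - ((6055 - 9962) - 10417) = 36002 - (-3907 - 10417) = 36002 - 1*(-14324) = 36002 + 14324 = 50326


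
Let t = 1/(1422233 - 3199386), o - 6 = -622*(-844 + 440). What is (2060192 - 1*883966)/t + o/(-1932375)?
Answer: -4039308321851664044/1932375 ≈ -2.0903e+12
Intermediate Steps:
o = 251294 (o = 6 - 622*(-844 + 440) = 6 - 622*(-404) = 6 + 251288 = 251294)
t = -1/1777153 (t = 1/(-1777153) = -1/1777153 ≈ -5.6270e-7)
(2060192 - 1*883966)/t + o/(-1932375) = (2060192 - 1*883966)/(-1/1777153) + 251294/(-1932375) = (2060192 - 883966)*(-1777153) + 251294*(-1/1932375) = 1176226*(-1777153) - 251294/1932375 = -2090333564578 - 251294/1932375 = -4039308321851664044/1932375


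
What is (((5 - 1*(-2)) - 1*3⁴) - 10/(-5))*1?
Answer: -72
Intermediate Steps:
(((5 - 1*(-2)) - 1*3⁴) - 10/(-5))*1 = (((5 + 2) - 1*81) - 10*(-⅕))*1 = ((7 - 81) + 2)*1 = (-74 + 2)*1 = -72*1 = -72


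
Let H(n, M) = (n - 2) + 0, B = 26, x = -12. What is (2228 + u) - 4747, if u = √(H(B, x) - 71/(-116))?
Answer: -2519 + √82795/58 ≈ -2514.0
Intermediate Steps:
H(n, M) = -2 + n (H(n, M) = (-2 + n) + 0 = -2 + n)
u = √82795/58 (u = √((-2 + 26) - 71/(-116)) = √(24 - 71*(-1/116)) = √(24 + 71/116) = √(2855/116) = √82795/58 ≈ 4.9611)
(2228 + u) - 4747 = (2228 + √82795/58) - 4747 = -2519 + √82795/58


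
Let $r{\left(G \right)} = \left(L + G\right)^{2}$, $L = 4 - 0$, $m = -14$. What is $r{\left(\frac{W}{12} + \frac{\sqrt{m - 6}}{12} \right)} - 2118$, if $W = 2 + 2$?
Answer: $- \frac{75577}{36} + \frac{13 i \sqrt{5}}{9} \approx -2099.4 + 3.2299 i$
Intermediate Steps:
$L = 4$ ($L = 4 + 0 = 4$)
$W = 4$
$r{\left(G \right)} = \left(4 + G\right)^{2}$
$r{\left(\frac{W}{12} + \frac{\sqrt{m - 6}}{12} \right)} - 2118 = \left(4 + \left(\frac{4}{12} + \frac{\sqrt{-14 - 6}}{12}\right)\right)^{2} - 2118 = \left(4 + \left(4 \cdot \frac{1}{12} + \sqrt{-20} \cdot \frac{1}{12}\right)\right)^{2} - 2118 = \left(4 + \left(\frac{1}{3} + 2 i \sqrt{5} \cdot \frac{1}{12}\right)\right)^{2} - 2118 = \left(4 + \left(\frac{1}{3} + \frac{i \sqrt{5}}{6}\right)\right)^{2} - 2118 = \left(\frac{13}{3} + \frac{i \sqrt{5}}{6}\right)^{2} - 2118 = -2118 + \left(\frac{13}{3} + \frac{i \sqrt{5}}{6}\right)^{2}$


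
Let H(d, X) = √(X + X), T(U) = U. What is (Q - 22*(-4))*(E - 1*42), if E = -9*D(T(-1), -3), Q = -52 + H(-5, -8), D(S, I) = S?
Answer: -1188 - 132*I ≈ -1188.0 - 132.0*I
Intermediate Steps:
H(d, X) = √2*√X (H(d, X) = √(2*X) = √2*√X)
Q = -52 + 4*I (Q = -52 + √2*√(-8) = -52 + √2*(2*I*√2) = -52 + 4*I ≈ -52.0 + 4.0*I)
E = 9 (E = -9*(-1) = 9)
(Q - 22*(-4))*(E - 1*42) = ((-52 + 4*I) - 22*(-4))*(9 - 1*42) = ((-52 + 4*I) + 88)*(9 - 42) = (36 + 4*I)*(-33) = -1188 - 132*I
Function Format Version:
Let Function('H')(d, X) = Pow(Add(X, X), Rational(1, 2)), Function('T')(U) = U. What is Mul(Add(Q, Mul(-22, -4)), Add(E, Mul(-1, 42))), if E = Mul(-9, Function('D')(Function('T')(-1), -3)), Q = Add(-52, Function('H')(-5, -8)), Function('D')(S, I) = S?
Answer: Add(-1188, Mul(-132, I)) ≈ Add(-1188.0, Mul(-132.00, I))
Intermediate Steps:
Function('H')(d, X) = Mul(Pow(2, Rational(1, 2)), Pow(X, Rational(1, 2))) (Function('H')(d, X) = Pow(Mul(2, X), Rational(1, 2)) = Mul(Pow(2, Rational(1, 2)), Pow(X, Rational(1, 2))))
Q = Add(-52, Mul(4, I)) (Q = Add(-52, Mul(Pow(2, Rational(1, 2)), Pow(-8, Rational(1, 2)))) = Add(-52, Mul(Pow(2, Rational(1, 2)), Mul(2, I, Pow(2, Rational(1, 2))))) = Add(-52, Mul(4, I)) ≈ Add(-52.000, Mul(4.0000, I)))
E = 9 (E = Mul(-9, -1) = 9)
Mul(Add(Q, Mul(-22, -4)), Add(E, Mul(-1, 42))) = Mul(Add(Add(-52, Mul(4, I)), Mul(-22, -4)), Add(9, Mul(-1, 42))) = Mul(Add(Add(-52, Mul(4, I)), 88), Add(9, -42)) = Mul(Add(36, Mul(4, I)), -33) = Add(-1188, Mul(-132, I))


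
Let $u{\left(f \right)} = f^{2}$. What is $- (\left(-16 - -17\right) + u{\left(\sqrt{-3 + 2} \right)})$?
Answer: $0$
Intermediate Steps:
$- (\left(-16 - -17\right) + u{\left(\sqrt{-3 + 2} \right)}) = - (\left(-16 - -17\right) + \left(\sqrt{-3 + 2}\right)^{2}) = - (\left(-16 + 17\right) + \left(\sqrt{-1}\right)^{2}) = - (1 + i^{2}) = - (1 - 1) = \left(-1\right) 0 = 0$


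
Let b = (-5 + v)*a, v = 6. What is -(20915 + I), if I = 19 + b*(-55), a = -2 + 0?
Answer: -21044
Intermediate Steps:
a = -2
b = -2 (b = (-5 + 6)*(-2) = 1*(-2) = -2)
I = 129 (I = 19 - 2*(-55) = 19 + 110 = 129)
-(20915 + I) = -(20915 + 129) = -1*21044 = -21044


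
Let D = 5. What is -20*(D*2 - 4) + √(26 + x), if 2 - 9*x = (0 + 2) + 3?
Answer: -120 + √231/3 ≈ -114.93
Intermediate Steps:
x = -⅓ (x = 2/9 - ((0 + 2) + 3)/9 = 2/9 - (2 + 3)/9 = 2/9 - ⅑*5 = 2/9 - 5/9 = -⅓ ≈ -0.33333)
-20*(D*2 - 4) + √(26 + x) = -20*(5*2 - 4) + √(26 - ⅓) = -20*(10 - 4) + √(77/3) = -20*6 + √231/3 = -120 + √231/3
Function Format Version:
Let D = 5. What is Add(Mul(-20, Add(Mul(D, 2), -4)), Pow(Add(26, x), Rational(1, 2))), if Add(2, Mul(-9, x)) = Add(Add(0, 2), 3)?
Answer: Add(-120, Mul(Rational(1, 3), Pow(231, Rational(1, 2)))) ≈ -114.93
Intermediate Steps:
x = Rational(-1, 3) (x = Add(Rational(2, 9), Mul(Rational(-1, 9), Add(Add(0, 2), 3))) = Add(Rational(2, 9), Mul(Rational(-1, 9), Add(2, 3))) = Add(Rational(2, 9), Mul(Rational(-1, 9), 5)) = Add(Rational(2, 9), Rational(-5, 9)) = Rational(-1, 3) ≈ -0.33333)
Add(Mul(-20, Add(Mul(D, 2), -4)), Pow(Add(26, x), Rational(1, 2))) = Add(Mul(-20, Add(Mul(5, 2), -4)), Pow(Add(26, Rational(-1, 3)), Rational(1, 2))) = Add(Mul(-20, Add(10, -4)), Pow(Rational(77, 3), Rational(1, 2))) = Add(Mul(-20, 6), Mul(Rational(1, 3), Pow(231, Rational(1, 2)))) = Add(-120, Mul(Rational(1, 3), Pow(231, Rational(1, 2))))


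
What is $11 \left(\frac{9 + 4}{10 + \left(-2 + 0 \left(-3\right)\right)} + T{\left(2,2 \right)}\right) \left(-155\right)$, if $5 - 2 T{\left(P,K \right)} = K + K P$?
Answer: $- \frac{15345}{8} \approx -1918.1$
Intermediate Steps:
$T{\left(P,K \right)} = \frac{5}{2} - \frac{K}{2} - \frac{K P}{2}$ ($T{\left(P,K \right)} = \frac{5}{2} - \frac{K + K P}{2} = \frac{5}{2} - \left(\frac{K}{2} + \frac{K P}{2}\right) = \frac{5}{2} - \frac{K}{2} - \frac{K P}{2}$)
$11 \left(\frac{9 + 4}{10 + \left(-2 + 0 \left(-3\right)\right)} + T{\left(2,2 \right)}\right) \left(-155\right) = 11 \left(\frac{9 + 4}{10 + \left(-2 + 0 \left(-3\right)\right)} - \left(- \frac{3}{2} + 2\right)\right) \left(-155\right) = 11 \left(\frac{13}{10 + \left(-2 + 0\right)} - \frac{1}{2}\right) \left(-155\right) = 11 \left(\frac{13}{10 - 2} - \frac{1}{2}\right) \left(-155\right) = 11 \left(\frac{13}{8} - \frac{1}{2}\right) \left(-155\right) = 11 \cdot \frac{9}{8} \left(-155\right) = \frac{99}{8} \left(-155\right) = - \frac{15345}{8}$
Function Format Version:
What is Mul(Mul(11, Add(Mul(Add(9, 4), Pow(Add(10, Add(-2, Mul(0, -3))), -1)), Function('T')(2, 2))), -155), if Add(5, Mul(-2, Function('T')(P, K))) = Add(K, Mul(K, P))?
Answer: Rational(-15345, 8) ≈ -1918.1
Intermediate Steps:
Function('T')(P, K) = Add(Rational(5, 2), Mul(Rational(-1, 2), K), Mul(Rational(-1, 2), K, P)) (Function('T')(P, K) = Add(Rational(5, 2), Mul(Rational(-1, 2), Add(K, Mul(K, P)))) = Add(Rational(5, 2), Add(Mul(Rational(-1, 2), K), Mul(Rational(-1, 2), K, P))) = Add(Rational(5, 2), Mul(Rational(-1, 2), K), Mul(Rational(-1, 2), K, P)))
Mul(Mul(11, Add(Mul(Add(9, 4), Pow(Add(10, Add(-2, Mul(0, -3))), -1)), Function('T')(2, 2))), -155) = Mul(Mul(11, Add(Mul(Add(9, 4), Pow(Add(10, Add(-2, Mul(0, -3))), -1)), Add(Rational(5, 2), Mul(Rational(-1, 2), 2), Mul(Rational(-1, 2), 2, 2)))), -155) = Mul(Mul(11, Add(Mul(13, Pow(Add(10, Add(-2, 0)), -1)), Add(Rational(5, 2), -1, -2))), -155) = Mul(Mul(11, Add(Mul(13, Pow(Add(10, -2), -1)), Rational(-1, 2))), -155) = Mul(Mul(11, Add(Mul(13, Pow(8, -1)), Rational(-1, 2))), -155) = Mul(Mul(11, Add(Mul(13, Rational(1, 8)), Rational(-1, 2))), -155) = Mul(Mul(11, Add(Rational(13, 8), Rational(-1, 2))), -155) = Mul(Mul(11, Rational(9, 8)), -155) = Mul(Rational(99, 8), -155) = Rational(-15345, 8)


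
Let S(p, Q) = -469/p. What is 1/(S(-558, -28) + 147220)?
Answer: 558/82149229 ≈ 6.7925e-6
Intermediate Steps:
1/(S(-558, -28) + 147220) = 1/(-469/(-558) + 147220) = 1/(-469*(-1/558) + 147220) = 1/(469/558 + 147220) = 1/(82149229/558) = 558/82149229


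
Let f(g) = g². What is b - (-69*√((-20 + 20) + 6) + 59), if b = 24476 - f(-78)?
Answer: 18333 + 69*√6 ≈ 18502.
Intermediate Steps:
b = 18392 (b = 24476 - 1*(-78)² = 24476 - 1*6084 = 24476 - 6084 = 18392)
b - (-69*√((-20 + 20) + 6) + 59) = 18392 - (-69*√((-20 + 20) + 6) + 59) = 18392 - (-69*√(0 + 6) + 59) = 18392 - (-69*√6 + 59) = 18392 - (59 - 69*√6) = 18392 + (-59 + 69*√6) = 18333 + 69*√6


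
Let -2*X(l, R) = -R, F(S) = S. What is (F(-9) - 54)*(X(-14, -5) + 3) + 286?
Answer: 509/2 ≈ 254.50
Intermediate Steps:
X(l, R) = R/2 (X(l, R) = -(-1)*R/2 = R/2)
(F(-9) - 54)*(X(-14, -5) + 3) + 286 = (-9 - 54)*((½)*(-5) + 3) + 286 = -63*(-5/2 + 3) + 286 = -63*½ + 286 = -63/2 + 286 = 509/2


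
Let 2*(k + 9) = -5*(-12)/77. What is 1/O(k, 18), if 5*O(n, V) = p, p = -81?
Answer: -5/81 ≈ -0.061728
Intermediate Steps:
k = -663/77 (k = -9 + (-5*(-12)/77)/2 = -9 + (60*(1/77))/2 = -9 + (½)*(60/77) = -9 + 30/77 = -663/77 ≈ -8.6104)
O(n, V) = -81/5 (O(n, V) = (⅕)*(-81) = -81/5)
1/O(k, 18) = 1/(-81/5) = -5/81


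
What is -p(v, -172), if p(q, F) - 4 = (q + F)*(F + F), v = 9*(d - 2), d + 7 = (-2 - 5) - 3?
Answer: -117996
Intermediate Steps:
d = -17 (d = -7 + ((-2 - 5) - 3) = -7 + (-7 - 3) = -7 - 10 = -17)
v = -171 (v = 9*(-17 - 2) = 9*(-19) = -171)
p(q, F) = 4 + 2*F*(F + q) (p(q, F) = 4 + (q + F)*(F + F) = 4 + (F + q)*(2*F) = 4 + 2*F*(F + q))
-p(v, -172) = -(4 + 2*(-172)² + 2*(-172)*(-171)) = -(4 + 2*29584 + 58824) = -(4 + 59168 + 58824) = -1*117996 = -117996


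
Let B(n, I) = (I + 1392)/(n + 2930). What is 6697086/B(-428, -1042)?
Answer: 8378054586/175 ≈ 4.7875e+7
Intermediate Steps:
B(n, I) = (1392 + I)/(2930 + n)
6697086/B(-428, -1042) = 6697086/(((1392 - 1042)/(2930 - 428))) = 6697086/((350/2502)) = 6697086/(((1/2502)*350)) = 6697086/(175/1251) = 6697086*(1251/175) = 8378054586/175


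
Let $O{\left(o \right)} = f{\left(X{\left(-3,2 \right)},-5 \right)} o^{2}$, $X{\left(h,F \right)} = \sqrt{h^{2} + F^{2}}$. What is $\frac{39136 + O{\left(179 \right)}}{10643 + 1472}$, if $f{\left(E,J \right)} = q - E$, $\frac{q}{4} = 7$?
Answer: $\frac{936284}{12115} - \frac{32041 \sqrt{13}}{12115} \approx 67.747$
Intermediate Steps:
$q = 28$ ($q = 4 \cdot 7 = 28$)
$X{\left(h,F \right)} = \sqrt{F^{2} + h^{2}}$
$f{\left(E,J \right)} = 28 - E$
$O{\left(o \right)} = o^{2} \left(28 - \sqrt{13}\right)$ ($O{\left(o \right)} = \left(28 - \sqrt{2^{2} + \left(-3\right)^{2}}\right) o^{2} = \left(28 - \sqrt{4 + 9}\right) o^{2} = \left(28 - \sqrt{13}\right) o^{2} = o^{2} \left(28 - \sqrt{13}\right)$)
$\frac{39136 + O{\left(179 \right)}}{10643 + 1472} = \frac{39136 + 179^{2} \left(28 - \sqrt{13}\right)}{10643 + 1472} = \frac{39136 + 32041 \left(28 - \sqrt{13}\right)}{12115} = \left(39136 + \left(897148 - 32041 \sqrt{13}\right)\right) \frac{1}{12115} = \left(936284 - 32041 \sqrt{13}\right) \frac{1}{12115} = \frac{936284}{12115} - \frac{32041 \sqrt{13}}{12115}$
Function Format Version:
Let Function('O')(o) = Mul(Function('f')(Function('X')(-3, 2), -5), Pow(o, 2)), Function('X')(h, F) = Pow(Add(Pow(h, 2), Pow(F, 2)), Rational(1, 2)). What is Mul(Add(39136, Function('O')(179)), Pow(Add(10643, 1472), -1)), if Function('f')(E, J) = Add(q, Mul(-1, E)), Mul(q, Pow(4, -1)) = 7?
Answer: Add(Rational(936284, 12115), Mul(Rational(-32041, 12115), Pow(13, Rational(1, 2)))) ≈ 67.747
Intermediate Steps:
q = 28 (q = Mul(4, 7) = 28)
Function('X')(h, F) = Pow(Add(Pow(F, 2), Pow(h, 2)), Rational(1, 2))
Function('f')(E, J) = Add(28, Mul(-1, E))
Function('O')(o) = Mul(Pow(o, 2), Add(28, Mul(-1, Pow(13, Rational(1, 2))))) (Function('O')(o) = Mul(Add(28, Mul(-1, Pow(Add(Pow(2, 2), Pow(-3, 2)), Rational(1, 2)))), Pow(o, 2)) = Mul(Add(28, Mul(-1, Pow(Add(4, 9), Rational(1, 2)))), Pow(o, 2)) = Mul(Add(28, Mul(-1, Pow(13, Rational(1, 2)))), Pow(o, 2)) = Mul(Pow(o, 2), Add(28, Mul(-1, Pow(13, Rational(1, 2))))))
Mul(Add(39136, Function('O')(179)), Pow(Add(10643, 1472), -1)) = Mul(Add(39136, Mul(Pow(179, 2), Add(28, Mul(-1, Pow(13, Rational(1, 2)))))), Pow(Add(10643, 1472), -1)) = Mul(Add(39136, Mul(32041, Add(28, Mul(-1, Pow(13, Rational(1, 2)))))), Pow(12115, -1)) = Mul(Add(39136, Add(897148, Mul(-32041, Pow(13, Rational(1, 2))))), Rational(1, 12115)) = Mul(Add(936284, Mul(-32041, Pow(13, Rational(1, 2)))), Rational(1, 12115)) = Add(Rational(936284, 12115), Mul(Rational(-32041, 12115), Pow(13, Rational(1, 2))))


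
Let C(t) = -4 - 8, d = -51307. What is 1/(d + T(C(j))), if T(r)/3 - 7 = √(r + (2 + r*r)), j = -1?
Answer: -25643/1315126295 - 3*√134/2630252590 ≈ -1.9512e-5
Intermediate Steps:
C(t) = -12
T(r) = 21 + 3*√(2 + r + r²) (T(r) = 21 + 3*√(r + (2 + r*r)) = 21 + 3*√(r + (2 + r²)) = 21 + 3*√(2 + r + r²))
1/(d + T(C(j))) = 1/(-51307 + (21 + 3*√(2 - 12 + (-12)²))) = 1/(-51307 + (21 + 3*√(2 - 12 + 144))) = 1/(-51307 + (21 + 3*√134)) = 1/(-51286 + 3*√134)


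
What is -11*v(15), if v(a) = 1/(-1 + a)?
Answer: -11/14 ≈ -0.78571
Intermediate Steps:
-11*v(15) = -11/(-1 + 15) = -11/14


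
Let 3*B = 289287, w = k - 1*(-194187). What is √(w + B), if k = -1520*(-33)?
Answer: 6*√9466 ≈ 583.76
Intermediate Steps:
k = 50160
w = 244347 (w = 50160 - 1*(-194187) = 50160 + 194187 = 244347)
B = 96429 (B = (⅓)*289287 = 96429)
√(w + B) = √(244347 + 96429) = √340776 = 6*√9466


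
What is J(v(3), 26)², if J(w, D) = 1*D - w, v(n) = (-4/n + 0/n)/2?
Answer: 6400/9 ≈ 711.11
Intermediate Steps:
v(n) = -2/n (v(n) = (-4/n + 0)*(½) = -4/n*(½) = -2/n)
J(w, D) = D - w
J(v(3), 26)² = (26 - (-2)/3)² = (26 - 1*(-⅔))² = (26 + ⅔)² = (80/3)² = 6400/9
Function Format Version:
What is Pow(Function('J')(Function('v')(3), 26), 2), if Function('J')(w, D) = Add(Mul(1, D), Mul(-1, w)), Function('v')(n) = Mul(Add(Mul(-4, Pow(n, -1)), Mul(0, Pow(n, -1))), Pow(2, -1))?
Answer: Rational(6400, 9) ≈ 711.11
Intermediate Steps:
Function('v')(n) = Mul(-2, Pow(n, -1)) (Function('v')(n) = Mul(Add(Mul(-4, Pow(n, -1)), 0), Rational(1, 2)) = Mul(Mul(-4, Pow(n, -1)), Rational(1, 2)) = Mul(-2, Pow(n, -1)))
Function('J')(w, D) = Add(D, Mul(-1, w))
Pow(Function('J')(Function('v')(3), 26), 2) = Pow(Add(26, Mul(-1, Mul(-2, Pow(3, -1)))), 2) = Pow(Add(26, Mul(-1, Mul(-2, Rational(1, 3)))), 2) = Pow(Add(26, Mul(-1, Rational(-2, 3))), 2) = Pow(Add(26, Rational(2, 3)), 2) = Pow(Rational(80, 3), 2) = Rational(6400, 9)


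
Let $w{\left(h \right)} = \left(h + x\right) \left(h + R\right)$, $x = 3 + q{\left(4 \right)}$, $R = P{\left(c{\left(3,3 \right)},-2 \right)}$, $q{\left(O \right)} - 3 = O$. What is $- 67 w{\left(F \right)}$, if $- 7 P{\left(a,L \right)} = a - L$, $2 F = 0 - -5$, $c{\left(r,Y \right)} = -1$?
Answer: $- \frac{55275}{28} \approx -1974.1$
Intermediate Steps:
$q{\left(O \right)} = 3 + O$
$F = \frac{5}{2}$ ($F = \frac{0 - -5}{2} = \frac{0 + 5}{2} = \frac{1}{2} \cdot 5 = \frac{5}{2} \approx 2.5$)
$P{\left(a,L \right)} = - \frac{a}{7} + \frac{L}{7}$ ($P{\left(a,L \right)} = - \frac{a - L}{7} = - \frac{a}{7} + \frac{L}{7}$)
$R = - \frac{1}{7}$ ($R = \left(- \frac{1}{7}\right) \left(-1\right) + \frac{1}{7} \left(-2\right) = \frac{1}{7} - \frac{2}{7} = - \frac{1}{7} \approx -0.14286$)
$x = 10$ ($x = 3 + \left(3 + 4\right) = 3 + 7 = 10$)
$w{\left(h \right)} = \left(10 + h\right) \left(- \frac{1}{7} + h\right)$ ($w{\left(h \right)} = \left(h + 10\right) \left(h - \frac{1}{7}\right) = \left(10 + h\right) \left(- \frac{1}{7} + h\right)$)
$- 67 w{\left(F \right)} = - 67 \left(- \frac{10}{7} + \left(\frac{5}{2}\right)^{2} + \frac{69}{7} \cdot \frac{5}{2}\right) = - 67 \left(- \frac{10}{7} + \frac{25}{4} + \frac{345}{14}\right) = \left(-67\right) \frac{825}{28} = - \frac{55275}{28}$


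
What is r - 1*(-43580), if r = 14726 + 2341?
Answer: 60647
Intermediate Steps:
r = 17067
r - 1*(-43580) = 17067 - 1*(-43580) = 17067 + 43580 = 60647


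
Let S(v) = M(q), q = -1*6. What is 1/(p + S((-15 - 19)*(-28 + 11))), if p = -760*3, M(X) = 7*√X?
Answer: -380/866449 - 7*I*√6/5198694 ≈ -0.00043857 - 3.2982e-6*I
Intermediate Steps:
q = -6
S(v) = 7*I*√6 (S(v) = 7*√(-6) = 7*(I*√6) = 7*I*√6)
p = -2280
1/(p + S((-15 - 19)*(-28 + 11))) = 1/(-2280 + 7*I*√6)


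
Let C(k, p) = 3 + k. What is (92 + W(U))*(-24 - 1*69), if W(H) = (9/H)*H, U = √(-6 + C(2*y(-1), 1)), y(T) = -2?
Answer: -9393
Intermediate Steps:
U = I*√7 (U = √(-6 + (3 + 2*(-2))) = √(-6 + (3 - 4)) = √(-6 - 1) = √(-7) = I*√7 ≈ 2.6458*I)
W(H) = 9
(92 + W(U))*(-24 - 1*69) = (92 + 9)*(-24 - 1*69) = 101*(-24 - 69) = 101*(-93) = -9393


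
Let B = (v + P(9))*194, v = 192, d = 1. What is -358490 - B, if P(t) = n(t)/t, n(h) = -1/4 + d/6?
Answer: -21369755/54 ≈ -3.9574e+5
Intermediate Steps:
n(h) = -1/12 (n(h) = -1/4 + 1/6 = -1*¼ + 1*(⅙) = -¼ + ⅙ = -1/12)
P(t) = -1/(12*t)
B = 2011295/54 (B = (192 - 1/12/9)*194 = (192 - 1/12*⅑)*194 = (192 - 1/108)*194 = (20735/108)*194 = 2011295/54 ≈ 37246.)
-358490 - B = -358490 - 1*2011295/54 = -358490 - 2011295/54 = -21369755/54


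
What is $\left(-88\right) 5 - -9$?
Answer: $-431$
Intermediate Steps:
$\left(-88\right) 5 - -9 = -440 + \left(-34 + 43\right) = -440 + 9 = -431$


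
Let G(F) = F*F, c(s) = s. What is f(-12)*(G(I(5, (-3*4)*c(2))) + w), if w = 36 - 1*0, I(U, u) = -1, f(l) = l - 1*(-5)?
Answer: -259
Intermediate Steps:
f(l) = 5 + l (f(l) = l + 5 = 5 + l)
G(F) = F²
w = 36 (w = 36 + 0 = 36)
f(-12)*(G(I(5, (-3*4)*c(2))) + w) = (5 - 12)*((-1)² + 36) = -7*(1 + 36) = -7*37 = -259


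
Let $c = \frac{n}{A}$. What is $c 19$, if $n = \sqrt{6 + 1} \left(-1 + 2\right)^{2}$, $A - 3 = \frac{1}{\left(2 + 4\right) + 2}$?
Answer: $\frac{152 \sqrt{7}}{25} \approx 16.086$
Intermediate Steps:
$A = \frac{25}{8}$ ($A = 3 + \frac{1}{\left(2 + 4\right) + 2} = 3 + \frac{1}{6 + 2} = 3 + \frac{1}{8} = \frac{25}{8} \approx 3.125$)
$n = \sqrt{7}$ ($n = \sqrt{7} \cdot 1^{2} = \sqrt{7} \cdot 1 = \sqrt{7} \approx 2.6458$)
$c = \frac{8 \sqrt{7}}{25}$ ($c = \frac{\sqrt{7}}{\frac{25}{8}} = \sqrt{7} \cdot \frac{8}{25} = \frac{8 \sqrt{7}}{25} \approx 0.84664$)
$c 19 = \frac{8 \sqrt{7}}{25} \cdot 19 = \frac{152 \sqrt{7}}{25}$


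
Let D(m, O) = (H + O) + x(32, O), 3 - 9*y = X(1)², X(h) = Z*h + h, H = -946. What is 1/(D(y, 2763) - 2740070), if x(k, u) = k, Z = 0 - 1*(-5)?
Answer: -1/2738221 ≈ -3.6520e-7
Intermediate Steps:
Z = 5 (Z = 0 + 5 = 5)
X(h) = 6*h (X(h) = 5*h + h = 6*h)
y = -11/3 (y = ⅓ - (6*1)²/9 = ⅓ - ⅑*6² = ⅓ - ⅑*36 = ⅓ - 4 = -11/3 ≈ -3.6667)
D(m, O) = -914 + O (D(m, O) = (-946 + O) + 32 = -914 + O)
1/(D(y, 2763) - 2740070) = 1/((-914 + 2763) - 2740070) = 1/(1849 - 2740070) = 1/(-2738221) = -1/2738221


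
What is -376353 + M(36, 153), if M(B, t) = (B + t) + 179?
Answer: -375985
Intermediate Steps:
M(B, t) = 179 + B + t
-376353 + M(36, 153) = -376353 + (179 + 36 + 153) = -376353 + 368 = -375985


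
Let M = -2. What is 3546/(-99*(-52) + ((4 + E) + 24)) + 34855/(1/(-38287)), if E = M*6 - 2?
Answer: -3444327424912/2581 ≈ -1.3345e+9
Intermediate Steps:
E = -14 (E = -2*6 - 2 = -12 - 2 = -14)
3546/(-99*(-52) + ((4 + E) + 24)) + 34855/(1/(-38287)) = 3546/(-99*(-52) + ((4 - 14) + 24)) + 34855/(1/(-38287)) = 3546/(5148 + (-10 + 24)) + 34855/(-1/38287) = 3546/(5148 + 14) + 34855*(-38287) = 3546/5162 - 1334493385 = 3546*(1/5162) - 1334493385 = 1773/2581 - 1334493385 = -3444327424912/2581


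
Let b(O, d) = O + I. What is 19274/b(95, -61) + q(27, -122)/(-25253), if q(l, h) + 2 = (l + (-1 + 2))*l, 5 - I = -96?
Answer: 243289269/2474794 ≈ 98.307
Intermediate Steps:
I = 101 (I = 5 - 1*(-96) = 5 + 96 = 101)
q(l, h) = -2 + l*(1 + l) (q(l, h) = -2 + (l + (-1 + 2))*l = -2 + (l + 1)*l = -2 + (1 + l)*l = -2 + l*(1 + l))
b(O, d) = 101 + O (b(O, d) = O + 101 = 101 + O)
19274/b(95, -61) + q(27, -122)/(-25253) = 19274/(101 + 95) + (-2 + 27 + 27²)/(-25253) = 19274/196 + (-2 + 27 + 729)*(-1/25253) = 19274*(1/196) + 754*(-1/25253) = 9637/98 - 754/25253 = 243289269/2474794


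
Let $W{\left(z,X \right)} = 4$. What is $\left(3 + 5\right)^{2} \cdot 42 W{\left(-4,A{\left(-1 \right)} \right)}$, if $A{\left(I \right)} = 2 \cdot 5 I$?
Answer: $10752$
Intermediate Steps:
$A{\left(I \right)} = 10 I$
$\left(3 + 5\right)^{2} \cdot 42 W{\left(-4,A{\left(-1 \right)} \right)} = \left(3 + 5\right)^{2} \cdot 42 \cdot 4 = 8^{2} \cdot 42 \cdot 4 = 64 \cdot 42 \cdot 4 = 2688 \cdot 4 = 10752$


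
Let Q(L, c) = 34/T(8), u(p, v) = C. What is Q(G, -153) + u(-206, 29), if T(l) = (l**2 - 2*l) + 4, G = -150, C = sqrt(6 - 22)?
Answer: 17/26 + 4*I ≈ 0.65385 + 4.0*I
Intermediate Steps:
C = 4*I (C = sqrt(-16) = 4*I ≈ 4.0*I)
u(p, v) = 4*I
T(l) = 4 + l**2 - 2*l
Q(L, c) = 17/26 (Q(L, c) = 34/(4 + 8**2 - 2*8) = 34/(4 + 64 - 16) = 34/52 = 34*(1/52) = 17/26)
Q(G, -153) + u(-206, 29) = 17/26 + 4*I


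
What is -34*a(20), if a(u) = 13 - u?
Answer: 238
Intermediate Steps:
-34*a(20) = -34*(13 - 1*20) = -34*(13 - 20) = -34*(-7) = 238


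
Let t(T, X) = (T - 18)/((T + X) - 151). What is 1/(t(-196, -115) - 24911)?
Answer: -231/5754334 ≈ -4.0144e-5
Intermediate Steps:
t(T, X) = (-18 + T)/(-151 + T + X)
1/(t(-196, -115) - 24911) = 1/((-18 - 196)/(-151 - 196 - 115) - 24911) = 1/(-214/(-462) - 24911) = 1/(-1/462*(-214) - 24911) = 1/(107/231 - 24911) = 1/(-5754334/231) = -231/5754334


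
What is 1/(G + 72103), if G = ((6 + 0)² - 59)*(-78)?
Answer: 1/73897 ≈ 1.3532e-5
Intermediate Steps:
G = 1794 (G = (6² - 59)*(-78) = (36 - 59)*(-78) = -23*(-78) = 1794)
1/(G + 72103) = 1/(1794 + 72103) = 1/73897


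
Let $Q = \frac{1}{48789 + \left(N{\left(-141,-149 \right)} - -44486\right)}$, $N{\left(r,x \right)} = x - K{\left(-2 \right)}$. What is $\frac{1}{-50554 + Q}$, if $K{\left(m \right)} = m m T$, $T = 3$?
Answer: $- \frac{93114}{4707285155} \approx -1.9781 \cdot 10^{-5}$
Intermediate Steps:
$K{\left(m \right)} = 3 m^{2}$ ($K{\left(m \right)} = m m 3 = m^{2} \cdot 3 = 3 m^{2}$)
$N{\left(r,x \right)} = -12 + x$ ($N{\left(r,x \right)} = x - 3 \left(-2\right)^{2} = x - 3 \cdot 4 = x - 12 = -12 + x$)
$Q = \frac{1}{93114}$ ($Q = \frac{1}{48789 - -44325} = \frac{1}{48789 + \left(-161 + 44486\right)} = \frac{1}{48789 + 44325} = \frac{1}{93114} \approx 1.074 \cdot 10^{-5}$)
$\frac{1}{-50554 + Q} = \frac{1}{-50554 + \frac{1}{93114}} = \frac{1}{- \frac{4707285155}{93114}} = - \frac{93114}{4707285155}$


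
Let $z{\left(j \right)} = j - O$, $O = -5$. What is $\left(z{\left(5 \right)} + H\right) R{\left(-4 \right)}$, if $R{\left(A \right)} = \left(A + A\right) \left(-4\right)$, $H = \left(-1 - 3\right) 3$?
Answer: $-64$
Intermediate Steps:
$H = -12$ ($H = \left(-1 - 3\right) 3 = \left(-4\right) 3 = -12$)
$z{\left(j \right)} = 5 + j$ ($z{\left(j \right)} = j - -5 = j + 5 = 5 + j$)
$R{\left(A \right)} = - 8 A$ ($R{\left(A \right)} = 2 A \left(-4\right) = - 8 A$)
$\left(z{\left(5 \right)} + H\right) R{\left(-4 \right)} = \left(\left(5 + 5\right) - 12\right) \left(\left(-8\right) \left(-4\right)\right) = \left(10 - 12\right) 32 = \left(-2\right) 32 = -64$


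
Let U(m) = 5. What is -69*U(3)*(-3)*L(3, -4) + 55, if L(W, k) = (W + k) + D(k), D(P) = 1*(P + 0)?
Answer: -5120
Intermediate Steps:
D(P) = P (D(P) = 1*P = P)
L(W, k) = W + 2*k (L(W, k) = (W + k) + k = W + 2*k)
-69*U(3)*(-3)*L(3, -4) + 55 = -69*5*(-3)*(3 + 2*(-4)) + 55 = -(-1035)*(3 - 8) + 55 = -(-1035)*(-5) + 55 = -69*75 + 55 = -5175 + 55 = -5120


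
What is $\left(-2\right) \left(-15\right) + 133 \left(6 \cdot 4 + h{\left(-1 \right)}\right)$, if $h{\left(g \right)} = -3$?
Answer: $2823$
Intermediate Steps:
$\left(-2\right) \left(-15\right) + 133 \left(6 \cdot 4 + h{\left(-1 \right)}\right) = \left(-2\right) \left(-15\right) + 133 \left(6 \cdot 4 - 3\right) = 30 + 133 \left(24 - 3\right) = 30 + 133 \cdot 21 = 30 + 2793 = 2823$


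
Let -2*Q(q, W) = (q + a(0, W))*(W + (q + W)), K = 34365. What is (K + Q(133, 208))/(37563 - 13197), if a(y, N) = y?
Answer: -1429/16244 ≈ -0.087971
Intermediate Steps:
Q(q, W) = -q*(q + 2*W)/2 (Q(q, W) = -(q + 0)*(W + (q + W))/2 = -q*(W + (W + q))/2 = -q*(q + 2*W)/2)
(K + Q(133, 208))/(37563 - 13197) = (34365 + (1/2)*133*(-1*133 - 2*208))/(37563 - 13197) = (34365 + (1/2)*133*(-133 - 416))/24366 = (34365 + (1/2)*133*(-549))*(1/24366) = (34365 - 73017/2)*(1/24366) = -4287/2*1/24366 = -1429/16244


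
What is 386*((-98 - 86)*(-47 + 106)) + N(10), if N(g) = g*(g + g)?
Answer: -4190216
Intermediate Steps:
N(g) = 2*g² (N(g) = g*(2*g) = 2*g²)
386*((-98 - 86)*(-47 + 106)) + N(10) = 386*((-98 - 86)*(-47 + 106)) + 2*10² = 386*(-184*59) + 2*100 = 386*(-10856) + 200 = -4190416 + 200 = -4190216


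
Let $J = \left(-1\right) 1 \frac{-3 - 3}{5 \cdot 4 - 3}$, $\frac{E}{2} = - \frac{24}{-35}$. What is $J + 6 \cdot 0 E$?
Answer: $\frac{6}{17} \approx 0.35294$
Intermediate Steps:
$E = \frac{48}{35}$ ($E = 2 \left(- \frac{24}{-35}\right) = 2 \left(\left(-24\right) \left(- \frac{1}{35}\right)\right) = 2 \cdot \frac{24}{35} = \frac{48}{35} \approx 1.3714$)
$J = \frac{6}{17}$ ($J = - \frac{-6}{20 - 3} = - \frac{-6}{17} = \left(-1\right) \left(- \frac{6}{17}\right) = \frac{6}{17} \approx 0.35294$)
$J + 6 \cdot 0 E = \frac{6}{17} + 6 \cdot 0 \cdot \frac{48}{35} = \frac{6}{17} + 0 \cdot \frac{48}{35} = \frac{6}{17} + 0 = \frac{6}{17}$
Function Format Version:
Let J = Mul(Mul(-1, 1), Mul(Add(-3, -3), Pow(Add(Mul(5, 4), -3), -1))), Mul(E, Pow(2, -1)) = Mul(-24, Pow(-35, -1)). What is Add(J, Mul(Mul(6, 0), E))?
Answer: Rational(6, 17) ≈ 0.35294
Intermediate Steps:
E = Rational(48, 35) (E = Mul(2, Mul(-24, Pow(-35, -1))) = Mul(2, Mul(-24, Rational(-1, 35))) = Mul(2, Rational(24, 35)) = Rational(48, 35) ≈ 1.3714)
J = Rational(6, 17) (J = Mul(-1, Mul(-6, Pow(Add(20, -3), -1))) = Mul(-1, Mul(-6, Pow(17, -1))) = Mul(-1, Mul(-6, Rational(1, 17))) = Mul(-1, Rational(-6, 17)) = Rational(6, 17) ≈ 0.35294)
Add(J, Mul(Mul(6, 0), E)) = Add(Rational(6, 17), Mul(Mul(6, 0), Rational(48, 35))) = Add(Rational(6, 17), Mul(0, Rational(48, 35))) = Add(Rational(6, 17), 0) = Rational(6, 17)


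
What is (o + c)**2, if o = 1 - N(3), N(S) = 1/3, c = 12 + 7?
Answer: 3481/9 ≈ 386.78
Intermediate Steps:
c = 19
N(S) = 1/3
o = 2/3 (o = 1 - 1*1/3 = 1 - 1/3 = 2/3 ≈ 0.66667)
(o + c)**2 = (2/3 + 19)**2 = (59/3)**2 = 3481/9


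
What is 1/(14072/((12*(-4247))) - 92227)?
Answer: -12741/1175067725 ≈ -1.0843e-5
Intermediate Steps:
1/(14072/((12*(-4247))) - 92227) = 1/(14072/(-50964) - 92227) = 1/(14072*(-1/50964) - 92227) = 1/(-3518/12741 - 92227) = 1/(-1175067725/12741) = -12741/1175067725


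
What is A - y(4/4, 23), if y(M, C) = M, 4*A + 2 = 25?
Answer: 19/4 ≈ 4.7500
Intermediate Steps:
A = 23/4 (A = -½ + (¼)*25 = -½ + 25/4 = 23/4 ≈ 5.7500)
A - y(4/4, 23) = 23/4 - 4/4 = 23/4 - 1*1 = 23/4 - 1 = 19/4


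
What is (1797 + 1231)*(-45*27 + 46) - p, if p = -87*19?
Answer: -3538079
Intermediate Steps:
p = -1653
(1797 + 1231)*(-45*27 + 46) - p = (1797 + 1231)*(-45*27 + 46) - 1*(-1653) = 3028*(-1215 + 46) + 1653 = 3028*(-1169) + 1653 = -3539732 + 1653 = -3538079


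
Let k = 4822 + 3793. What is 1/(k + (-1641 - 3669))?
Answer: 1/3305 ≈ 0.00030257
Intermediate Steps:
k = 8615
1/(k + (-1641 - 3669)) = 1/(8615 + (-1641 - 3669)) = 1/(8615 - 5310) = 1/3305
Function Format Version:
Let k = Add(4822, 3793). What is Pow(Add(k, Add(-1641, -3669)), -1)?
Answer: Rational(1, 3305) ≈ 0.00030257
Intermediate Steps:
k = 8615
Pow(Add(k, Add(-1641, -3669)), -1) = Pow(Add(8615, Add(-1641, -3669)), -1) = Pow(Add(8615, -5310), -1) = Pow(3305, -1) = Rational(1, 3305)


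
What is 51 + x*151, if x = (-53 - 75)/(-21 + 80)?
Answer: -16319/59 ≈ -276.59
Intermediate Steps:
x = -128/59 ≈ -2.1695
51 + x*151 = 51 - 128/59*151 = 51 - 19328/59 = -16319/59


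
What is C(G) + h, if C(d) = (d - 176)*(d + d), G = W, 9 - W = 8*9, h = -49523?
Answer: -19409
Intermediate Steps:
W = -63 (W = 9 - 8*9 = 9 - 1*72 = 9 - 72 = -63)
G = -63
C(d) = 2*d*(-176 + d) (C(d) = (-176 + d)*(2*d) = 2*d*(-176 + d))
C(G) + h = 2*(-63)*(-176 - 63) - 49523 = 2*(-63)*(-239) - 49523 = 30114 - 49523 = -19409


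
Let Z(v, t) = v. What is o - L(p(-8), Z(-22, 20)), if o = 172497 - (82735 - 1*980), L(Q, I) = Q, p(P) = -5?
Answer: 90747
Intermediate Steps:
o = 90742 (o = 172497 - (82735 - 980) = 172497 - 1*81755 = 172497 - 81755 = 90742)
o - L(p(-8), Z(-22, 20)) = 90742 - 1*(-5) = 90742 + 5 = 90747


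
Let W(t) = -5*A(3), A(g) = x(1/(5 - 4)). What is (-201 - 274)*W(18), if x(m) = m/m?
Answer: 2375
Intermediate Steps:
x(m) = 1
A(g) = 1
W(t) = -5 (W(t) = -5*1 = -5)
(-201 - 274)*W(18) = (-201 - 274)*(-5) = -475*(-5) = 2375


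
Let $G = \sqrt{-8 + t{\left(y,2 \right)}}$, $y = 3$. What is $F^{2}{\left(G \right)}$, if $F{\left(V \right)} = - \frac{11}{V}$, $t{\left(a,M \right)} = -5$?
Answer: $- \frac{121}{13} \approx -9.3077$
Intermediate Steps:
$G = i \sqrt{13}$ ($G = \sqrt{-8 - 5} = \sqrt{-13} = i \sqrt{13} \approx 3.6056 i$)
$F^{2}{\left(G \right)} = \left(- \frac{11}{i \sqrt{13}}\right)^{2} = \left(- 11 \left(- \frac{i \sqrt{13}}{13}\right)\right)^{2} = \left(\frac{11 i \sqrt{13}}{13}\right)^{2} = - \frac{121}{13}$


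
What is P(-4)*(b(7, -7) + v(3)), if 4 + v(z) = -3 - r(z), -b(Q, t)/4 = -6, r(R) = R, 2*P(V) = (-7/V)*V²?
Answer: 196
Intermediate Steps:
P(V) = -7*V/2 (P(V) = ((-7/V)*V²)/2 = (-7*V)/2 = -7*V/2)
b(Q, t) = 24 (b(Q, t) = -4*(-6) = 24)
v(z) = -7 - z (v(z) = -4 + (-3 - z) = -7 - z)
P(-4)*(b(7, -7) + v(3)) = (-7/2*(-4))*(24 + (-7 - 1*3)) = 14*(24 + (-7 - 3)) = 14*(24 - 10) = 14*14 = 196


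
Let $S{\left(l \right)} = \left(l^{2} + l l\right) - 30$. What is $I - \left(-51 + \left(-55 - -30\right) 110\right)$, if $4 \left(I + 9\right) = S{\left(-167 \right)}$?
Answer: $16729$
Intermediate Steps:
$S{\left(l \right)} = -30 + 2 l^{2}$ ($S{\left(l \right)} = \left(l^{2} + l^{2}\right) - 30 = 2 l^{2} - 30 = -30 + 2 l^{2}$)
$I = 13928$ ($I = -9 + \frac{-30 + 2 \left(-167\right)^{2}}{4} = -9 + \frac{-30 + 2 \cdot 27889}{4} = -9 + \frac{-30 + 55778}{4} = -9 + \frac{1}{4} \cdot 55748 = -9 + 13937 = 13928$)
$I - \left(-51 + \left(-55 - -30\right) 110\right) = 13928 - \left(-51 + \left(-55 - -30\right) 110\right) = 13928 - \left(-51 + \left(-55 + 30\right) 110\right) = 13928 - \left(-51 - 2750\right) = 13928 - -2801 = 13928 + 2801 = 16729$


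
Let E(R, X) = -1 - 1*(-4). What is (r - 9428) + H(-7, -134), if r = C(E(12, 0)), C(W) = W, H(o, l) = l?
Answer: -9559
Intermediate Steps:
E(R, X) = 3 (E(R, X) = -1 + 4 = 3)
r = 3
(r - 9428) + H(-7, -134) = (3 - 9428) - 134 = -9425 - 134 = -9559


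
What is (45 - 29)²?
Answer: 256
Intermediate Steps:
(45 - 29)² = 16² = 256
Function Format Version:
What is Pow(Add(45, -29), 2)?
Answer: 256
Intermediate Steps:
Pow(Add(45, -29), 2) = Pow(16, 2) = 256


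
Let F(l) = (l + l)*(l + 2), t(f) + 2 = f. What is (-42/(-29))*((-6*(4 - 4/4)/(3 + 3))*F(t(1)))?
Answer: 252/29 ≈ 8.6897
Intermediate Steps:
t(f) = -2 + f
F(l) = 2*l*(2 + l) (F(l) = (2*l)*(2 + l) = 2*l*(2 + l))
(-42/(-29))*((-6*(4 - 4/4)/(3 + 3))*F(t(1))) = (-42/(-29))*((-6*(4 - 4/4)/(3 + 3))*(2*(-2 + 1)*(2 + (-2 + 1)))) = (-42*(-1/29))*((-6*(4 - 4*¼)/6)*(2*(-1)*(2 - 1))) = 42*((-6*(4 - 1)/6)*(2*(-1)*1))/29 = 42*(-18/6*(-2))/29 = 42*(-6*½*(-2))/29 = 42*(-3*(-2))/29 = (42/29)*6 = 252/29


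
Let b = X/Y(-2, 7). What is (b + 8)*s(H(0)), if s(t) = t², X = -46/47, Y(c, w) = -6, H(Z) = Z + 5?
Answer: 28775/141 ≈ 204.08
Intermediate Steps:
H(Z) = 5 + Z
X = -46/47 (X = -46*1/47 = -46/47 ≈ -0.97872)
b = 23/141 (b = -46/47/(-6) = -46/47*(-⅙) = 23/141 ≈ 0.16312)
(b + 8)*s(H(0)) = (23/141 + 8)*(5 + 0)² = (1151/141)*5² = (1151/141)*25 = 28775/141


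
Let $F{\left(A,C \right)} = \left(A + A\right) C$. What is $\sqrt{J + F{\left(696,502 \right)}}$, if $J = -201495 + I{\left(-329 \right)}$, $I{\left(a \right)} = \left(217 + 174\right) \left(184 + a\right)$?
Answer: $\sqrt{440594} \approx 663.77$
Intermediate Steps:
$I{\left(a \right)} = 71944 + 391 a$ ($I{\left(a \right)} = 391 \left(184 + a\right) = 71944 + 391 a$)
$F{\left(A,C \right)} = 2 A C$
$J = -258190$ ($J = -201495 + \left(71944 + 391 \left(-329\right)\right) = -201495 + \left(71944 - 128639\right) = -201495 - 56695 = -258190$)
$\sqrt{J + F{\left(696,502 \right)}} = \sqrt{-258190 + 2 \cdot 696 \cdot 502} = \sqrt{-258190 + 698784} = \sqrt{440594}$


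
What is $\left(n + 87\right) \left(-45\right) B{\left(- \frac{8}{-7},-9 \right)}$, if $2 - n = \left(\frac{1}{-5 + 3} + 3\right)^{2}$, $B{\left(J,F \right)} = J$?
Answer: $- \frac{29790}{7} \approx -4255.7$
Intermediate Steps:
$n = - \frac{17}{4}$ ($n = 2 - \left(\frac{1}{-5 + 3} + 3\right)^{2} = 2 - \left(\frac{1}{-2} + 3\right)^{2} = 2 - \left(- \frac{1}{2} + 3\right)^{2} = 2 - \left(\frac{5}{2}\right)^{2} = 2 - \frac{25}{4} = - \frac{17}{4} \approx -4.25$)
$\left(n + 87\right) \left(-45\right) B{\left(- \frac{8}{-7},-9 \right)} = \left(- \frac{17}{4} + 87\right) \left(-45\right) \left(- \frac{8}{-7}\right) = \frac{331}{4} \left(-45\right) \left(\left(-8\right) \left(- \frac{1}{7}\right)\right) = \left(- \frac{14895}{4}\right) \frac{8}{7} = - \frac{29790}{7}$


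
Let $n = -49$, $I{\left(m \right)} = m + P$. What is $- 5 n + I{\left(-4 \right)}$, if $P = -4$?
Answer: $237$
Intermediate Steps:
$I{\left(m \right)} = -4 + m$ ($I{\left(m \right)} = m - 4 = -4 + m$)
$- 5 n + I{\left(-4 \right)} = \left(-5\right) \left(-49\right) - 8 = 245 - 8 = 237$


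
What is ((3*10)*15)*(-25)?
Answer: -11250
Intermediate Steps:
((3*10)*15)*(-25) = (30*15)*(-25) = 450*(-25) = -11250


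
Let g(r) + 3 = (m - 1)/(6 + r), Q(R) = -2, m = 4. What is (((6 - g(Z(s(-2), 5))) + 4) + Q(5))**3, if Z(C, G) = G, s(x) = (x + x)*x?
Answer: 1643032/1331 ≈ 1234.4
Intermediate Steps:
s(x) = 2*x**2 (s(x) = (2*x)*x = 2*x**2)
g(r) = -3 + 3/(6 + r) (g(r) = -3 + (4 - 1)/(6 + r) = -3 + 3/(6 + r))
(((6 - g(Z(s(-2), 5))) + 4) + Q(5))**3 = (((6 - 3*(-5 - 1*5)/(6 + 5)) + 4) - 2)**3 = (((6 - 3*(-5 - 5)/11) + 4) - 2)**3 = (((6 - 3*(-10)/11) + 4) - 2)**3 = (((6 - 1*(-30/11)) + 4) - 2)**3 = (((6 + 30/11) + 4) - 2)**3 = ((96/11 + 4) - 2)**3 = (140/11 - 2)**3 = (118/11)**3 = 1643032/1331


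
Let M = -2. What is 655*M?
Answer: -1310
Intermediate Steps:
655*M = 655*(-2) = -1310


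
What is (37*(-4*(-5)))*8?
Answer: 5920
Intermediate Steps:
(37*(-4*(-5)))*8 = (37*20)*8 = 740*8 = 5920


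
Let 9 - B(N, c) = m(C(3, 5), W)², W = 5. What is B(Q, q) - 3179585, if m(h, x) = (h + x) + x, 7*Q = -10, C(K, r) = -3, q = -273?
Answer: -3179625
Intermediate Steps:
Q = -10/7 (Q = (⅐)*(-10) = -10/7 ≈ -1.4286)
m(h, x) = h + 2*x
B(N, c) = -40 (B(N, c) = 9 - (-3 + 2*5)² = 9 - (-3 + 10)² = 9 - 1*7² = 9 - 1*49 = 9 - 49 = -40)
B(Q, q) - 3179585 = -40 - 3179585 = -3179625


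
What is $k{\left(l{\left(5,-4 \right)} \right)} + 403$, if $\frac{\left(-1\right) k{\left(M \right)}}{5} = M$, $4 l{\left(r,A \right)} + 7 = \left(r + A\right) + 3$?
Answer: $\frac{1627}{4} \approx 406.75$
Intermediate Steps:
$l{\left(r,A \right)} = -1 + \frac{A}{4} + \frac{r}{4}$ ($l{\left(r,A \right)} = - \frac{7}{4} + \frac{\left(r + A\right) + 3}{4} = - \frac{7}{4} + \frac{\left(A + r\right) + 3}{4} = - \frac{7}{4} + \frac{3 + A + r}{4} = - \frac{7}{4} + \left(\frac{3}{4} + \frac{A}{4} + \frac{r}{4}\right) = -1 + \frac{A}{4} + \frac{r}{4}$)
$k{\left(M \right)} = - 5 M$
$k{\left(l{\left(5,-4 \right)} \right)} + 403 = - 5 \left(-1 + \frac{1}{4} \left(-4\right) + \frac{1}{4} \cdot 5\right) + 403 = - 5 \left(-1 - 1 + \frac{5}{4}\right) + 403 = \left(-5\right) \left(- \frac{3}{4}\right) + 403 = \frac{15}{4} + 403 = \frac{1627}{4}$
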